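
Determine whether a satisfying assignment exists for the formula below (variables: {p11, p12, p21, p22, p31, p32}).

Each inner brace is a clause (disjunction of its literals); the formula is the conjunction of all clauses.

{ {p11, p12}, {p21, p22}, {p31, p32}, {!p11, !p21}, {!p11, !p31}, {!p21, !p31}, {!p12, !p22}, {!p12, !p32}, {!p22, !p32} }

Suppose p11 = true.
The clause (!p21) is unit, so p21 = false.
The clause (p22) is unit, so p22 = true.
The clause (!p31) is unit, so p31 = false.
The clause (p32) is unit, so p32 = true.
That conflicts with the unit clause (!p32).
So p11 must be the other value — set p11 = false.
The clause (p12) is unit, so p12 = true.
The clause (!p22) is unit, so p22 = false.
The clause (p21) is unit, so p21 = true.
The clause (!p31) is unit, so p31 = false.
The clause (p32) is unit, so p32 = true.
That conflicts with the unit clause (!p32).
Either choice for p11 ends in contradiction.
No assignment satisfies every clause.

No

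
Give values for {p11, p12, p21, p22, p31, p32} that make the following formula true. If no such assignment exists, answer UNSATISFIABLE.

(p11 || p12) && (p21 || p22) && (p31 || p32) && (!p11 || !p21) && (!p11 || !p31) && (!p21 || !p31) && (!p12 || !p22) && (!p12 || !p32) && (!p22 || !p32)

UNSATISFIABLE

Branch on p11: set p11 = true.
Unit clause (!p21) forces p21 = false.
Unit clause (p22) forces p22 = true.
Unit clause (!p31) forces p31 = false.
Unit clause (p32) forces p32 = true.
But (!p32) is also a unit clause — contradiction.
Undo p11 and try p11 = false.
Unit clause (p12) forces p12 = true.
Unit clause (!p22) forces p22 = false.
Unit clause (p21) forces p21 = true.
Unit clause (!p31) forces p31 = false.
Unit clause (p32) forces p32 = true.
But (!p32) is also a unit clause — contradiction.
Either choice for p11 ends in contradiction.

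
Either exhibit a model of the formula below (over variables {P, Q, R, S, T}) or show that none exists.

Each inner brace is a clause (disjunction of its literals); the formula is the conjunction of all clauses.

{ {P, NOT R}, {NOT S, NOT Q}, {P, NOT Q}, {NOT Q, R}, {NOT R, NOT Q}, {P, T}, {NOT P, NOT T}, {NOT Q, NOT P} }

Try P = true.
(NOT T) alone gives T = false.
(NOT Q) alone gives Q = false.
No clause remains; R, S are free.

P=true,  Q=false,  R=true,  S=false,  T=false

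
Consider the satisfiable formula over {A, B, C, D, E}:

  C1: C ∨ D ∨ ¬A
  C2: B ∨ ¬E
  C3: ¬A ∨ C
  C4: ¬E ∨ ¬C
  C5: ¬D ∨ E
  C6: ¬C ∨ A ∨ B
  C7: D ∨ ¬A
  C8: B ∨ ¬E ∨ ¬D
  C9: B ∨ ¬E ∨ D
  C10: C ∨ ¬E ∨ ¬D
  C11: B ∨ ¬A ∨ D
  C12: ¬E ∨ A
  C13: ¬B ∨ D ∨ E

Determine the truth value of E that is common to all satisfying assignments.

False

Suppose E = True.
Unit clause (B) forces B = True.
Unit clause (¬C) forces C = False.
Unit clause (¬A) forces A = False.
That conflicts with the unit clause (A).
So every satisfying assignment has E = False.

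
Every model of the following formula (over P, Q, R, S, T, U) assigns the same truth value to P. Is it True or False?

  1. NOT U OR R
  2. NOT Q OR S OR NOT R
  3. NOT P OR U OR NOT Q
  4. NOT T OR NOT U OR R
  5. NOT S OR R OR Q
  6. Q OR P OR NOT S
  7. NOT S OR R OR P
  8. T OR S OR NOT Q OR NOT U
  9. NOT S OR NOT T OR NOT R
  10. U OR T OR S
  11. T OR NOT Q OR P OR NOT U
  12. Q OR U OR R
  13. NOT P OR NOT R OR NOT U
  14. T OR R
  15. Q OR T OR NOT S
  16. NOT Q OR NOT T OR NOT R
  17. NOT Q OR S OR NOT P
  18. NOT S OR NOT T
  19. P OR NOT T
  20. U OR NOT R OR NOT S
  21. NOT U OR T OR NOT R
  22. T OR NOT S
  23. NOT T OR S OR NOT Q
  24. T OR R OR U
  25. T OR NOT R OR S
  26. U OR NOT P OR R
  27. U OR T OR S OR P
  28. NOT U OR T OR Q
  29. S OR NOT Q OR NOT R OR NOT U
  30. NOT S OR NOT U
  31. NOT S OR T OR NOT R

Suppose P = false.
From the singleton clause (NOT T), T = false.
From the singleton clause (R), R = true.
From the singleton clause (NOT U), U = false.
From the singleton clause (S), S = true.
That conflicts with the unit clause (NOT S).
So every satisfying assignment has P = True.

True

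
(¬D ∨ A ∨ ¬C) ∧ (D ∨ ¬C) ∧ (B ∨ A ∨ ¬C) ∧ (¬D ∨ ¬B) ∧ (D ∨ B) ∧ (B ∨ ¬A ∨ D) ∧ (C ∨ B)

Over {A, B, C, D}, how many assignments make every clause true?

There are 2^4 = 16 truth assignments over (A, B, C, D).
Split on C. With C = True, the clauses containing C are satisfied and ¬C drops from the rest; 1 of the 2^3 = 8 assignments to the other variables satisfy what remains.
With C = False, by the same count on the reduced clause set, 2 assignments work.
Total: 1 + 2 = 3.

3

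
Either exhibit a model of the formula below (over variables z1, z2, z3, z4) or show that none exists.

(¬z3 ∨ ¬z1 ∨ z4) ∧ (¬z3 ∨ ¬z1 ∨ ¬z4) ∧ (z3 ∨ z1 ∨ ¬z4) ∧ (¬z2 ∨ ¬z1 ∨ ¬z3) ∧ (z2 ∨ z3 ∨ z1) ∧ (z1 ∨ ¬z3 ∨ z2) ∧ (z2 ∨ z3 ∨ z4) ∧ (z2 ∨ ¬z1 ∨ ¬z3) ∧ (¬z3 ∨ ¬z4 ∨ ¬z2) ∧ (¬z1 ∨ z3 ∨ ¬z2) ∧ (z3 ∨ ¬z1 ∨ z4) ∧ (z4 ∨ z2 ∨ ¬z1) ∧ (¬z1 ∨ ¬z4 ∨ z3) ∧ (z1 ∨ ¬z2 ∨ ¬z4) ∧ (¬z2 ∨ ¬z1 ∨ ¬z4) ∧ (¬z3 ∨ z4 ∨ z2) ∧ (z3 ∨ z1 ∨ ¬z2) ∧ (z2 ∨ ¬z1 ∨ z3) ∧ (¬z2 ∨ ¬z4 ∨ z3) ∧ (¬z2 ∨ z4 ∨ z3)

Suppose z3 = True.
Suppose z1 = False.
From the singleton clause (z2), z2 = True.
From the singleton clause (¬z4), z4 = False.
Every clause now holds.

z1=False, z2=True, z3=True, z4=False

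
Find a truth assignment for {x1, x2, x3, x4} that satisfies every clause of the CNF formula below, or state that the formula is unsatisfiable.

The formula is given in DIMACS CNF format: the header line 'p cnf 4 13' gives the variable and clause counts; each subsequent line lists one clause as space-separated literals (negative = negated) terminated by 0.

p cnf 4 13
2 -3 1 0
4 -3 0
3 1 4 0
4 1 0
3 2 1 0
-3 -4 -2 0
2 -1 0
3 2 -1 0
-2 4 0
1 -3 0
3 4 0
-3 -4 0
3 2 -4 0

Branch on x4: set x4 = True.
(¬x3) alone gives x3 = False.
(x2) alone gives x2 = True.
All clauses hold; x1 can take either value.

x1: False,  x2: True,  x3: False,  x4: True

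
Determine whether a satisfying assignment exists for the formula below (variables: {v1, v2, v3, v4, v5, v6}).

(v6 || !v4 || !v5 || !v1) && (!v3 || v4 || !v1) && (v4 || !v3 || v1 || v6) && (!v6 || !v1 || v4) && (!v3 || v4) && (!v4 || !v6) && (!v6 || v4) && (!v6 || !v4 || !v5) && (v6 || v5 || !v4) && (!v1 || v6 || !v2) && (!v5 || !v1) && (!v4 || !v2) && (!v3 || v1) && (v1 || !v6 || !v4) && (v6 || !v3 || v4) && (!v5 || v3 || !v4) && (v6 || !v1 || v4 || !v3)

Try v3 = false.
Try v4 = false.
(!v6) alone gives v6 = false.
Try v1 = false.
Every clause is now satisfied; v2, v5 are unconstrained.
A satisfying assignment: v1=false, v2=false, v3=false, v4=false, v5=true, v6=false.

Yes, satisfiable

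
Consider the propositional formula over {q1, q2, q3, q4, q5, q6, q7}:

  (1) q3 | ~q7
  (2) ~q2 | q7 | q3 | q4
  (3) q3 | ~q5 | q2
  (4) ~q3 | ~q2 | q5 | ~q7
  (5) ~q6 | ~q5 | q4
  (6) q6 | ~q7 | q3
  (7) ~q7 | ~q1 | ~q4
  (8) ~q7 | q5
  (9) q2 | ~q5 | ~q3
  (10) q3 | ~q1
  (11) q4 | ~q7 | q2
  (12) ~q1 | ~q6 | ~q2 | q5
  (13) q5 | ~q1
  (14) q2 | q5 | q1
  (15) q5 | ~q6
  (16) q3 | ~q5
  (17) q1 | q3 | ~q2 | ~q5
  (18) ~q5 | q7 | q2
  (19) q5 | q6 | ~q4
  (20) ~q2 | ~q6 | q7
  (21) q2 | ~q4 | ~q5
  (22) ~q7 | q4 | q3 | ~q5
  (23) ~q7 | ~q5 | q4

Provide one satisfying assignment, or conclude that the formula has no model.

Try q3 = 1.
Try q7 = 0.
Try q2 = 1.
(~q6) alone gives q6 = 0.
Try q5 = 1.
All clauses hold; q1, q4 can take either value.

q1: 1, q2: 1, q3: 1, q4: 1, q5: 1, q6: 0, q7: 0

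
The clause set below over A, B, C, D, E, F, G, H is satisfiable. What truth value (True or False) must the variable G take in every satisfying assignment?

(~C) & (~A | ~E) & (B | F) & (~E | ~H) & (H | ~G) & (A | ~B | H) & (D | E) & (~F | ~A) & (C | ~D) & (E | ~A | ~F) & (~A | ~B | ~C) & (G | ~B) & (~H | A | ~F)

False

Suppose G = 1.
(~C) alone gives C = 0.
(H) alone gives H = 1.
(~E) alone gives E = 0.
(D) alone gives D = 1.
But (~D) is also a unit clause — contradiction.
So every satisfying assignment has G = False.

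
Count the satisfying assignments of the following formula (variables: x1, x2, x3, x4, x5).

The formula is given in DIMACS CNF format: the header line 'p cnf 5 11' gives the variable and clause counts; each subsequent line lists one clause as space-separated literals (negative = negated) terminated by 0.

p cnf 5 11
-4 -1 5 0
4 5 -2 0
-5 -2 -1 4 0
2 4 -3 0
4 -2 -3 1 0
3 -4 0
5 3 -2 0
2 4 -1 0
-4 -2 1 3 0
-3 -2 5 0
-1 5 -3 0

8

There are 2^5 = 32 truth assignments over (x1, x2, x3, x4, x5).
Split on x4. With x4 = True, the clauses containing x4 are satisfied and ¬x4 drops from the rest; 5 of the 2^4 = 16 assignments to the other variables satisfy what remains.
With x4 = False, by the same count on the reduced clause set, 3 assignments work.
(One model: x1=F, x2=F, x3=F, x4=F, x5=F.)
Total: 5 + 3 = 8.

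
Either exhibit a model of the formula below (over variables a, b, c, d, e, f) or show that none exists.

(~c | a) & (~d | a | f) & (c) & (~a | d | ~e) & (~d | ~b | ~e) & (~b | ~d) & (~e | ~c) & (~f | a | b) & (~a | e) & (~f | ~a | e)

From the singleton clause (c), c = 1.
From the singleton clause (a), a = 1.
From the singleton clause (~e), e = 0.
That conflicts with the unit clause (e).

UNSATISFIABLE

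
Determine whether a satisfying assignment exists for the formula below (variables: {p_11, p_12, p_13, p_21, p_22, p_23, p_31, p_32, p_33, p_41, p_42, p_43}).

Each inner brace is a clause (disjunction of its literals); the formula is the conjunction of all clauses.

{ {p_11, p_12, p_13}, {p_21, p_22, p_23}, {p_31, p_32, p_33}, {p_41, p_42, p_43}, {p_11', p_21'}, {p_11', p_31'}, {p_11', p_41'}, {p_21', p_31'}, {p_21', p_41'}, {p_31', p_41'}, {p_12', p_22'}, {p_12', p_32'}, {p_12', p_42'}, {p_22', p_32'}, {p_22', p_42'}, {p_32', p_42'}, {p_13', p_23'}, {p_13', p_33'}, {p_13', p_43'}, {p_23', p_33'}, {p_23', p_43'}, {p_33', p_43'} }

Suppose p_11 = 0.
Suppose p_12 = 1.
(p_22') alone gives p_22 = 0.
(p_32') alone gives p_32 = 0.
(p_42') alone gives p_42 = 0.
Suppose p_21 = 1.
(p_31') alone gives p_31 = 0.
(p_33) alone gives p_33 = 1.
(p_41') alone gives p_41 = 0.
(p_43) alone gives p_43 = 1.
That conflicts with the unit clause (p_43').
Backtrack on p_21: now try p_21 = 0.
(p_23) alone gives p_23 = 1.
(p_13') alone gives p_13 = 0.
(p_33') alone gives p_33 = 0.
(p_31) alone gives p_31 = 1.
(p_41') alone gives p_41 = 0.
(p_43) alone gives p_43 = 1.
That conflicts with the unit clause (p_43').
Either choice for p_21 ends in contradiction.
Backtrack on p_12: now try p_12 = 0.
(p_13) alone gives p_13 = 1.
(p_23') alone gives p_23 = 0.
(p_33') alone gives p_33 = 0.
(p_43') alone gives p_43 = 0.
Suppose p_21 = 1.
(p_31') alone gives p_31 = 0.
(p_32) alone gives p_32 = 1.
(p_41') alone gives p_41 = 0.
(p_42) alone gives p_42 = 1.
That conflicts with the unit clause (p_42').
Backtrack on p_21: now try p_21 = 0.
(p_22) alone gives p_22 = 1.
(p_32') alone gives p_32 = 0.
(p_31) alone gives p_31 = 1.
(p_41') alone gives p_41 = 0.
(p_42) alone gives p_42 = 1.
That conflicts with the unit clause (p_42').
Either choice for p_21 ends in contradiction.
Either choice for p_12 ends in contradiction.
Backtrack on p_11: now try p_11 = 1.
(p_21') alone gives p_21 = 0.
(p_31') alone gives p_31 = 0.
(p_41') alone gives p_41 = 0.
Suppose p_22 = 1.
(p_12') alone gives p_12 = 0.
(p_32') alone gives p_32 = 0.
(p_33) alone gives p_33 = 1.
(p_42') alone gives p_42 = 0.
(p_43) alone gives p_43 = 1.
That conflicts with the unit clause (p_43').
Backtrack on p_22: now try p_22 = 0.
(p_23) alone gives p_23 = 1.
(p_13') alone gives p_13 = 0.
(p_33') alone gives p_33 = 0.
(p_32) alone gives p_32 = 1.
(p_12') alone gives p_12 = 0.
(p_42') alone gives p_42 = 0.
(p_43) alone gives p_43 = 1.
That conflicts with the unit clause (p_43').
Either choice for p_22 ends in contradiction.
Either choice for p_11 ends in contradiction.
No assignment satisfies every clause.

No, unsatisfiable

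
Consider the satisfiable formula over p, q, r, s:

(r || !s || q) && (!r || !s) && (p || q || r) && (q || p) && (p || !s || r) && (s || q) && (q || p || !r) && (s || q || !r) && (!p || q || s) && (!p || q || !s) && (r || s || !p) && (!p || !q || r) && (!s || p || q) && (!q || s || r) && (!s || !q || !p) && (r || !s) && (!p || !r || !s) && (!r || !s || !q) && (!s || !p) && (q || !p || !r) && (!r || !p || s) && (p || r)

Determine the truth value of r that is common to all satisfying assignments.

Suppose r = false.
Unit clause (!s) forces s = false.
Unit clause (q) forces q = true.
But (!q) is also a unit clause — contradiction.
So every satisfying assignment has r = True.

True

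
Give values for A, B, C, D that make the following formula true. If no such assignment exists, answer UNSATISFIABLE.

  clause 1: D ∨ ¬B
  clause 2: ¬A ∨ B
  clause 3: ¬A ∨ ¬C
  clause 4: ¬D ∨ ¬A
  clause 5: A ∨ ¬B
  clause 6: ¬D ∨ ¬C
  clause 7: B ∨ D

Suppose D = True.
(¬A) alone gives A = False.
(¬B) alone gives B = False.
(¬C) alone gives C = False.
This assignment satisfies each clause.

A: False, B: False, C: False, D: True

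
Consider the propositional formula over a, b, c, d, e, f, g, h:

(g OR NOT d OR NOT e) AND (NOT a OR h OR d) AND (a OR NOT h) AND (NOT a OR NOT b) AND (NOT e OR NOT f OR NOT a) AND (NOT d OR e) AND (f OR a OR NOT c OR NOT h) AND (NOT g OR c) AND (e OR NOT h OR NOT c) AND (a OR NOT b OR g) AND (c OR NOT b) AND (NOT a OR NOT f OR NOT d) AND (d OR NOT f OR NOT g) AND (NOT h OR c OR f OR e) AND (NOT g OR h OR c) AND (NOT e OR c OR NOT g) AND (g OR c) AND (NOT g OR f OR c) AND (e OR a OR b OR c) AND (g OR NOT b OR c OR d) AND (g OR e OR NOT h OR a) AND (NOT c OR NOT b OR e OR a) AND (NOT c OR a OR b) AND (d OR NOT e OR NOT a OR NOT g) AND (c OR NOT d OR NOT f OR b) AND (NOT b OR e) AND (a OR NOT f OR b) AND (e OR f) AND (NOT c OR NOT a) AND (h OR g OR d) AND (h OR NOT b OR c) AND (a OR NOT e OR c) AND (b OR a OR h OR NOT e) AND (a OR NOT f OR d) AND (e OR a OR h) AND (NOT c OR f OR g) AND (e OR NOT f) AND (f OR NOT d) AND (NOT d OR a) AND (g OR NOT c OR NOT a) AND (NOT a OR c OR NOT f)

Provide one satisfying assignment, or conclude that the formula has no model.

Branch on a: set a = false.
Unit clause (NOT h) forces h = false.
Unit clause (e) forces e = true.
Unit clause (c) forces c = true.
Unit clause (b) forces b = true.
Unit clause (g) forces g = true.
Unit clause (NOT d) forces d = false.
Unit clause (NOT f) forces f = false.
All clauses are satisfied.

a ↦ false; b ↦ true; c ↦ true; d ↦ false; e ↦ true; f ↦ false; g ↦ true; h ↦ false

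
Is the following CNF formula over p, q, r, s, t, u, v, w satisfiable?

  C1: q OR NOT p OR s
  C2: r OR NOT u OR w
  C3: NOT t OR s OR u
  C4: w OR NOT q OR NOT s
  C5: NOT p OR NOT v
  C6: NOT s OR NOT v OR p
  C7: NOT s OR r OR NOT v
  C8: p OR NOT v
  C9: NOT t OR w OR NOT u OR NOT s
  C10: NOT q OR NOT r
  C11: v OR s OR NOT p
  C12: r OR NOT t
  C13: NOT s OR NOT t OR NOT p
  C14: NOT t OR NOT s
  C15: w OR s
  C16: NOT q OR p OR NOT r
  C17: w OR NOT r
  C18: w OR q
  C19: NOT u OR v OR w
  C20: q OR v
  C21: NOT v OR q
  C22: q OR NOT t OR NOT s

Satisfiable

Try p = false.
Unit clause (NOT v) forces v = false.
Unit clause (q) forces q = true.
Unit clause (NOT r) forces r = false.
Unit clause (NOT t) forces t = false.
Try u = true.
Unit clause (w) forces w = true.
No clause remains; s is free.
A satisfying assignment: p: false,  q: true,  r: false,  s: false,  t: false,  u: true,  v: false,  w: true.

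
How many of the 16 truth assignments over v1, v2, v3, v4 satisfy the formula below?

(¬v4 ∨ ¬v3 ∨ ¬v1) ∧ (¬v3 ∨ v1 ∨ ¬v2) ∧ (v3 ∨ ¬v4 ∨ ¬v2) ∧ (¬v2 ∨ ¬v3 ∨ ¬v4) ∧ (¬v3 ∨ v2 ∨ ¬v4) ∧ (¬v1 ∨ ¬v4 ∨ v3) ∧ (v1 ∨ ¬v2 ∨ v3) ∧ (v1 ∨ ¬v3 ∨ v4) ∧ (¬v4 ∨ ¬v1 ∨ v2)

6

There are 2^4 = 16 truth assignments over (v1, v2, v3, v4).
Check each against the 9 clauses (columns in the order v1, v2, v3, v4):
  F F F F  ✓ satisfies all
  F F F T  ✓ satisfies all
  F F T F  ✗ fails (v1 ∨ ¬v3 ∨ v4)
  F F T T  ✗ fails (¬v3 ∨ v2 ∨ ¬v4)
  F T F F  ✗ fails (v1 ∨ ¬v2 ∨ v3)
  F T F T  ✗ fails (v3 ∨ ¬v4 ∨ ¬v2)
  F T T F  ✗ fails (¬v3 ∨ v1 ∨ ¬v2)
  F T T T  ✗ fails (¬v3 ∨ v1 ∨ ¬v2)
  T F F F  ✓ satisfies all
  T F F T  ✗ fails (¬v1 ∨ ¬v4 ∨ v3)
  T F T F  ✓ satisfies all
  T F T T  ✗ fails (¬v4 ∨ ¬v3 ∨ ¬v1)
  T T F F  ✓ satisfies all
  T T F T  ✗ fails (v3 ∨ ¬v4 ∨ ¬v2)
  T T T F  ✓ satisfies all
  T T T T  ✗ fails (¬v4 ∨ ¬v3 ∨ ¬v1)
6 of the 16 rows are models.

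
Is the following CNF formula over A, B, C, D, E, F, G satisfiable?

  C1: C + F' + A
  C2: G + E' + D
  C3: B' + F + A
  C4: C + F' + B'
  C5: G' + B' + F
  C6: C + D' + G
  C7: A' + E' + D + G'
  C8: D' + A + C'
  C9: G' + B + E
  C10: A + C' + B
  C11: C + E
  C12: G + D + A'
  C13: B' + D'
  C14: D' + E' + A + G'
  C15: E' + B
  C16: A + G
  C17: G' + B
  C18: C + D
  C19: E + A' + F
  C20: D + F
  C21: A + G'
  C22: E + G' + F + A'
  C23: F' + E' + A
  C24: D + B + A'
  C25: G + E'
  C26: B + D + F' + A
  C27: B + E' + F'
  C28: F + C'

Yes

Try C = 1.
The clause (F) is unit, so F = 1.
Try D = 0.
Try G = 1.
The clause (B) is unit, so B = 1.
The clause (A) is unit, so A = 1.
The clause (E') is unit, so E = 0.
Every clause now holds.
A satisfying assignment: A=1,  B=1,  C=1,  D=0,  E=0,  F=1,  G=1.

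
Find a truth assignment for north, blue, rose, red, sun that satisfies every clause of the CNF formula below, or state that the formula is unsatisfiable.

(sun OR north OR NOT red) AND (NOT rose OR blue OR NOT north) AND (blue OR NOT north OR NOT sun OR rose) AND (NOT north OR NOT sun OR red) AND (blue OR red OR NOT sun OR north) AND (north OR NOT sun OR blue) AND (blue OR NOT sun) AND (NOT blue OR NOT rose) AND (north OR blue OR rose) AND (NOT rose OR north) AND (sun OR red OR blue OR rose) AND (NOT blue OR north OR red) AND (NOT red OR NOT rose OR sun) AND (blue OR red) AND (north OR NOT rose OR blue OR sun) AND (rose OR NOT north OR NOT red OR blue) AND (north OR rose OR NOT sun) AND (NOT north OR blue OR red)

Branch on blue: set blue = true.
The clause (NOT rose) is unit, so rose = false.
Branch on north: set north = true.
Branch on sun: set sun = false.
No clause remains; red is free.

north: true; blue: true; rose: false; red: false; sun: false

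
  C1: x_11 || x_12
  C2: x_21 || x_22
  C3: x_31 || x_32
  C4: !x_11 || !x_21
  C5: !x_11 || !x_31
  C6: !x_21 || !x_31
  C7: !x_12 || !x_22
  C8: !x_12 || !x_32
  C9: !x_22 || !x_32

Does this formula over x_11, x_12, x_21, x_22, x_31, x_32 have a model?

No, unsatisfiable

Branch on x_11: set x_11 = true.
From the singleton clause (!x_21), x_21 = false.
From the singleton clause (x_22), x_22 = true.
From the singleton clause (!x_31), x_31 = false.
From the singleton clause (x_32), x_32 = true.
Now (!x_32) is unsatisfied and unit — conflict.
That branch fails; take x_11 = false instead.
From the singleton clause (x_12), x_12 = true.
From the singleton clause (!x_22), x_22 = false.
From the singleton clause (x_21), x_21 = true.
From the singleton clause (!x_31), x_31 = false.
From the singleton clause (x_32), x_32 = true.
Now (!x_32) is unsatisfied and unit — conflict.
Either choice for x_11 ends in contradiction.
No assignment satisfies every clause.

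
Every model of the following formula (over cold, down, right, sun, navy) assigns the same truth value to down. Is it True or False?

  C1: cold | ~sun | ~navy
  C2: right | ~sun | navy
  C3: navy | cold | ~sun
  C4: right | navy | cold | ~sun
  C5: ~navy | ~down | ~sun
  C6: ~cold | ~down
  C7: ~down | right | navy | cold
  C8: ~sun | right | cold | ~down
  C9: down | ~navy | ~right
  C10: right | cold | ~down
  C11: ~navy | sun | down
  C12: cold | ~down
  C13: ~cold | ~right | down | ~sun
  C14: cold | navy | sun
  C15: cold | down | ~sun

False

Suppose down = 1.
From the singleton clause (~cold), cold = 0.
But (cold) is also a unit clause — contradiction.
So every satisfying assignment has down = False.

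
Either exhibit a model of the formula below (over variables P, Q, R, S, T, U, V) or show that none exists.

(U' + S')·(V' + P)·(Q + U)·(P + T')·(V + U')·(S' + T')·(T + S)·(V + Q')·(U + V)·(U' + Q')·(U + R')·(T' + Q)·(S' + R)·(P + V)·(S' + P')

P ↦ 1,  Q ↦ 1,  R ↦ 0,  S ↦ 0,  T ↦ 1,  U ↦ 0,  V ↦ 1

Try U = 0.
(Q) alone gives Q = 1.
(V) alone gives V = 1.
(P) alone gives P = 1.
(R') alone gives R = 0.
(S') alone gives S = 0.
(T) alone gives T = 1.
This assignment satisfies each clause.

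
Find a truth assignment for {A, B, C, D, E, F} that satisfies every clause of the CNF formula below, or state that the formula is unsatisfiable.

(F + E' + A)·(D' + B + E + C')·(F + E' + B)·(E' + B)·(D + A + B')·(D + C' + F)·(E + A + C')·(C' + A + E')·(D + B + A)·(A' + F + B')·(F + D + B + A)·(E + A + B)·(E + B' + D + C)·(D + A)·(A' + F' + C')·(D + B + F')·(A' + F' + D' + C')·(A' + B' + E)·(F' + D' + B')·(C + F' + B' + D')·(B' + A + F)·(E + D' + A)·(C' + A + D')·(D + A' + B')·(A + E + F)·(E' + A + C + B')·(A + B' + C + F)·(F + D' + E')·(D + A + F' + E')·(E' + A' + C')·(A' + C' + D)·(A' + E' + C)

Branch on E: set E = 0.
Branch on A: set A = 1.
Unit clause (B') forces B = 0.
Branch on D: set D = 1.
Unit clause (C') forces C = 0.
Every clause is now satisfied; F is unconstrained.

A=1, B=0, C=0, D=1, E=0, F=0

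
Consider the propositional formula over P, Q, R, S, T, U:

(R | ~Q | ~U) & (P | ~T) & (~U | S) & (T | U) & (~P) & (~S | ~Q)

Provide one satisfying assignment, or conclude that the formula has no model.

Unit clause (~P) forces P = 0.
Unit clause (~T) forces T = 0.
Unit clause (U) forces U = 1.
Unit clause (S) forces S = 1.
Unit clause (~Q) forces Q = 0.
Every clause is now satisfied; R is unconstrained.

P: 0,  Q: 0,  R: 1,  S: 1,  T: 0,  U: 1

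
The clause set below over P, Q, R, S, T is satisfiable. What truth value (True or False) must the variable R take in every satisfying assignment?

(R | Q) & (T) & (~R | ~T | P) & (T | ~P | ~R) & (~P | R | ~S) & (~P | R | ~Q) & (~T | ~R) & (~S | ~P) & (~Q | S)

False

Suppose R = 1.
From the singleton clause (T), T = 1.
But (~T) is also a unit clause — contradiction.
So every satisfying assignment has R = False.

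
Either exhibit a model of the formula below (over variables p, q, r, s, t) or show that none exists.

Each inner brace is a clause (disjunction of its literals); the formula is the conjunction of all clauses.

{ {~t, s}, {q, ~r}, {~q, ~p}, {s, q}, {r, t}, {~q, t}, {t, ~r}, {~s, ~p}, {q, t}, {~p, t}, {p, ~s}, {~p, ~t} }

Branch on t: set t = 0.
From the singleton clause (r), r = 1.
That conflicts with the unit clause (~r).
So t must be the other value — set t = 1.
From the singleton clause (s), s = 1.
From the singleton clause (~p), p = 0.
That conflicts with the unit clause (p).
Neither t = 1 nor t = 0 works.

UNSATISFIABLE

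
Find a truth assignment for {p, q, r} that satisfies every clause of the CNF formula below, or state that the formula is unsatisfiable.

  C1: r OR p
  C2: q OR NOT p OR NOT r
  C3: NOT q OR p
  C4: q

p ↦ true; q ↦ true; r ↦ false

Unit clause (q) forces q = true.
Unit clause (p) forces p = true.
No clause remains; r is free.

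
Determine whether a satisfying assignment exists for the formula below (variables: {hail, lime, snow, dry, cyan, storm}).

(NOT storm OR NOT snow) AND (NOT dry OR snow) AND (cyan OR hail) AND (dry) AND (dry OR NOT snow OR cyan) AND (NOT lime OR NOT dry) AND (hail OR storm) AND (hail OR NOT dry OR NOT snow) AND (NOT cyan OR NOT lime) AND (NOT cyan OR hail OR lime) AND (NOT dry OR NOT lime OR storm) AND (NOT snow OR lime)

No, unsatisfiable

From the singleton clause (dry), dry = true.
From the singleton clause (snow), snow = true.
From the singleton clause (NOT storm), storm = false.
From the singleton clause (NOT lime), lime = false.
But (lime) is also a unit clause — contradiction.
No assignment satisfies every clause.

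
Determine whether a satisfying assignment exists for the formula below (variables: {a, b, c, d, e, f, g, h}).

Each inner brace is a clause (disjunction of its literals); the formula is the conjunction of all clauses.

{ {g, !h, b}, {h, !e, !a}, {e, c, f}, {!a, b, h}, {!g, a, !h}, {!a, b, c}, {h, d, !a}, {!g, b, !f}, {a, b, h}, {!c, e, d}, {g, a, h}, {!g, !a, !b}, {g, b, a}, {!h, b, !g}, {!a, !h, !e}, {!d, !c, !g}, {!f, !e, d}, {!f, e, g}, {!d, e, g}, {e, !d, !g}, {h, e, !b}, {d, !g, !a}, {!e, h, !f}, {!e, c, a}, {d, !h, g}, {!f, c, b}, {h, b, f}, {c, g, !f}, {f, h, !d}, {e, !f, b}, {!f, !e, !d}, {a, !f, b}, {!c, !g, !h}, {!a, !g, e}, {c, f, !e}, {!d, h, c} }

Try g = false.
Try h = true.
The clause (b) is unit, so b = true.
The clause (d) is unit, so d = true.
The clause (e) is unit, so e = true.
The clause (!a) is unit, so a = false.
The clause (c) is unit, so c = true.
The clause (!f) is unit, so f = false.
This assignment satisfies each clause.
A satisfying assignment: a ↦ false, b ↦ true, c ↦ true, d ↦ true, e ↦ true, f ↦ false, g ↦ false, h ↦ true.

Yes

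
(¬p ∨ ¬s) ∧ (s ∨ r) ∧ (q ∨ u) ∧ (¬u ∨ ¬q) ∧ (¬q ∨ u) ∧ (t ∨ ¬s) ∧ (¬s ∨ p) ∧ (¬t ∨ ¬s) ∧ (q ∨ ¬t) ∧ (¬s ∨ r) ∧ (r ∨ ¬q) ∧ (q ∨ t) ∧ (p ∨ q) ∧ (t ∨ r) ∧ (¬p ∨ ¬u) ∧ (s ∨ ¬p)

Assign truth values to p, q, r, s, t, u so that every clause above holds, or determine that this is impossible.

UNSATISFIABLE

Case p = False:
(¬s) alone gives s = False.
(r) alone gives r = True.
(q) alone gives q = True.
(¬u) alone gives u = False.
That conflicts with the unit clause (u).
Backtrack on p: now try p = True.
(¬s) alone gives s = False.
That conflicts with the unit clause (s).
Neither p = True nor p = False works.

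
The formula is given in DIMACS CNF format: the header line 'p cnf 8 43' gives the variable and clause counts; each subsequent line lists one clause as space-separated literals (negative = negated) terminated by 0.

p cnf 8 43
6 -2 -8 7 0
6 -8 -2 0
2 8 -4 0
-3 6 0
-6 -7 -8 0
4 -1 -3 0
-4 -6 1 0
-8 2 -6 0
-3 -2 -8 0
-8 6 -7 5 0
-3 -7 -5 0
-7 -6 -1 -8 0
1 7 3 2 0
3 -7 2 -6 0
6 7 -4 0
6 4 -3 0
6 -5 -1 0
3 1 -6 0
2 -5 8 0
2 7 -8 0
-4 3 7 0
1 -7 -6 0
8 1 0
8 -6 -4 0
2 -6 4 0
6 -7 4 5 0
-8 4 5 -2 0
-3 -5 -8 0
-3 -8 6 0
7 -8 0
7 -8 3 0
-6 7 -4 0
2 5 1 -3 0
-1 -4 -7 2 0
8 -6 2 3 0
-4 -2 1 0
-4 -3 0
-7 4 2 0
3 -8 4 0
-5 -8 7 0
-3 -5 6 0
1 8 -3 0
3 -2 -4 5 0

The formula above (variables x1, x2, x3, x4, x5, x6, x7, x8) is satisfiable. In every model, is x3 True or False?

Suppose x3 = True.
The clause (x6) is unit, so x6 = True.
The clause (¬x4) is unit, so x4 = False.
The clause (¬x1) is unit, so x1 = False.
The clause (¬x7) is unit, so x7 = False.
The clause (x8) is unit, so x8 = True.
That conflicts with the unit clause (¬x8).
So every satisfying assignment has x3 = False.

False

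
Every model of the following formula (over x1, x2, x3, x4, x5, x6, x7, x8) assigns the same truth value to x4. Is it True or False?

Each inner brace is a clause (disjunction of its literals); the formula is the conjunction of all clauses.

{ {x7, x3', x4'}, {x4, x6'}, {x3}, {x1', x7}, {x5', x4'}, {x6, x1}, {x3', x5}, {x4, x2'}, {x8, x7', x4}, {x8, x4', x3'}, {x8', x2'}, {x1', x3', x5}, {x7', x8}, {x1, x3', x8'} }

Suppose x4 = 1.
The clause (x3) is unit, so x3 = 1.
The clause (x7) is unit, so x7 = 1.
The clause (x5') is unit, so x5 = 0.
Now (x5) is unsatisfied and unit — conflict.
So every satisfying assignment has x4 = False.

False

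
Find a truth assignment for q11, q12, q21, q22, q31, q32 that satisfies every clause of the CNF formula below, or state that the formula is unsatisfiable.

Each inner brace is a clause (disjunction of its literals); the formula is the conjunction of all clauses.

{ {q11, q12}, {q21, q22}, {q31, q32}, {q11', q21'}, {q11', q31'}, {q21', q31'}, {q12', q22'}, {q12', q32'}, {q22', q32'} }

UNSATISFIABLE

Branch on q11: set q11 = 1.
(q21') alone gives q21 = 0.
(q22) alone gives q22 = 1.
(q31') alone gives q31 = 0.
(q32) alone gives q32 = 1.
But (q32') is also a unit clause — contradiction.
That branch fails; take q11 = 0 instead.
(q12) alone gives q12 = 1.
(q22') alone gives q22 = 0.
(q21) alone gives q21 = 1.
(q31') alone gives q31 = 0.
(q32) alone gives q32 = 1.
But (q32') is also a unit clause — contradiction.
Either choice for q11 ends in contradiction.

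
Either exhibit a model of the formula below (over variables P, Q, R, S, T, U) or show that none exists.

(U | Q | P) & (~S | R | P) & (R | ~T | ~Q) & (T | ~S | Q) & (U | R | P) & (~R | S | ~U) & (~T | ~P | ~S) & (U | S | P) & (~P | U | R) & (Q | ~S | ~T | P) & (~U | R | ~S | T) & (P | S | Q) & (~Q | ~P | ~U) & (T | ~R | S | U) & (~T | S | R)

Case U = 1:
Case R = 1:
From the singleton clause (S), S = 1.
Case T = 1:
From the singleton clause (~P), P = 0.
From the singleton clause (Q), Q = 1.
Every clause now holds.

P ↦ 0, Q ↦ 1, R ↦ 1, S ↦ 1, T ↦ 1, U ↦ 1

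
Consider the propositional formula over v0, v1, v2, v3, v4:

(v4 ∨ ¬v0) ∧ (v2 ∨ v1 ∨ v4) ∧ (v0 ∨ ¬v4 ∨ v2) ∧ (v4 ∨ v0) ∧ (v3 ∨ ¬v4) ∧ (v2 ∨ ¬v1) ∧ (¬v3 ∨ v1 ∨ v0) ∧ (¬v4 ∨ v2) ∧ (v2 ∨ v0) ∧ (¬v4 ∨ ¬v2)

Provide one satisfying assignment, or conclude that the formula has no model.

UNSATISFIABLE

Branch on v4: set v4 = True.
(v3) alone gives v3 = True.
(v2) alone gives v2 = True.
That conflicts with the unit clause (¬v2).
That branch fails; take v4 = False instead.
(¬v0) alone gives v0 = False.
That conflicts with the unit clause (v0).
Both values of v4 lead to a conflict.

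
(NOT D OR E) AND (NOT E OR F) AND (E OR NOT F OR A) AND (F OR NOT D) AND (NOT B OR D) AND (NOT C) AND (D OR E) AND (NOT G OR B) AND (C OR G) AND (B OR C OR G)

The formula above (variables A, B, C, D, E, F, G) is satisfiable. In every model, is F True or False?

Suppose F = false.
From the singleton clause (NOT E), E = false.
From the singleton clause (NOT D), D = false.
But (D) is also a unit clause — contradiction.
So every satisfying assignment has F = True.

True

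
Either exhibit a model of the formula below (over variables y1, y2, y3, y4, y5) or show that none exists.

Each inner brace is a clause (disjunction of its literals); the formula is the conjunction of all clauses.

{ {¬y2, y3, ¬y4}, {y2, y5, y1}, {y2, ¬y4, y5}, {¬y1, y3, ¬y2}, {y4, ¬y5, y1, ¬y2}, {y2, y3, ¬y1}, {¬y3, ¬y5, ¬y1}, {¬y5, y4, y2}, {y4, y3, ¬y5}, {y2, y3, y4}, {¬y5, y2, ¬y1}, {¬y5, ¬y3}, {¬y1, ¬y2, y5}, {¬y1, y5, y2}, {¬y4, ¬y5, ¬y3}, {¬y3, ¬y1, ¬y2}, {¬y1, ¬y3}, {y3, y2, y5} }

Suppose y5 = False.
Suppose y2 = True.
(¬y1) alone gives y1 = False.
Suppose y3 = True.
All clauses hold; y4 can take either value.

y1 ↦ False, y2 ↦ True, y3 ↦ True, y4 ↦ False, y5 ↦ False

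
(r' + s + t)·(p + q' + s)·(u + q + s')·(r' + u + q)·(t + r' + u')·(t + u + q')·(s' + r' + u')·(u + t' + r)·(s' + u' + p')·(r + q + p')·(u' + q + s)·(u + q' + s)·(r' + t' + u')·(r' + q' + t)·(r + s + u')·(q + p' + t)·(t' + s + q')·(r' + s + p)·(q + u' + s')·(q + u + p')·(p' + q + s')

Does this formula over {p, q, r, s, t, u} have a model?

Satisfiable

Case r = 0:
Case u = 1:
Unit clause (s) forces s = 1.
Unit clause (p') forces p = 0.
Unit clause (q) forces q = 1.
All clauses hold; t can take either value.
A satisfying assignment: p=0,  q=1,  r=0,  s=1,  t=0,  u=1.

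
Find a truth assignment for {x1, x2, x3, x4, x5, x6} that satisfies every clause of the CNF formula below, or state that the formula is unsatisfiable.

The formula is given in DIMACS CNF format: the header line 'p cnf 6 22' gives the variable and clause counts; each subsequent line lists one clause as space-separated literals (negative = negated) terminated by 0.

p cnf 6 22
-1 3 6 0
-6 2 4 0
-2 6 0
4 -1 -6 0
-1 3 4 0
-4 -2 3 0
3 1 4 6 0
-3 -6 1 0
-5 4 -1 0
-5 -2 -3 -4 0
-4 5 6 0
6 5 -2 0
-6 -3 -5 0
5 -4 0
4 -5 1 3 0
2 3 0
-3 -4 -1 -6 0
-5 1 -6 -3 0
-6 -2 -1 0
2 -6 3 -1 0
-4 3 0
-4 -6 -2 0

Branch on x2: set x2 = True.
(x6) alone gives x6 = True.
(¬x1) alone gives x1 = False.
(¬x3) alone gives x3 = False.
(¬x4) alone gives x4 = False.
(¬x5) alone gives x5 = False.
All clauses are satisfied.

x1: False; x2: True; x3: False; x4: False; x5: False; x6: True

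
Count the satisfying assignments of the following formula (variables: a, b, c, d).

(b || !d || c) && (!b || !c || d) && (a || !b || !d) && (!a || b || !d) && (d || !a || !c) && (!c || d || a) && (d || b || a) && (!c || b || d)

6

There are 2^4 = 16 truth assignments over (a, b, c, d).
Check each against the 8 clauses (columns in the order a, b, c, d):
  F F F F  ✗ fails (d || b || a)
  F F F T  ✗ fails (b || !d || c)
  F F T F  ✗ fails (!c || d || a)
  F F T T  ✓ satisfies all
  F T F F  ✓ satisfies all
  F T F T  ✗ fails (a || !b || !d)
  F T T F  ✗ fails (!b || !c || d)
  F T T T  ✗ fails (a || !b || !d)
  T F F F  ✓ satisfies all
  T F F T  ✗ fails (b || !d || c)
  T F T F  ✗ fails (d || !a || !c)
  T F T T  ✗ fails (!a || b || !d)
  T T F F  ✓ satisfies all
  T T F T  ✓ satisfies all
  T T T F  ✗ fails (!b || !c || d)
  T T T T  ✓ satisfies all
6 of the 16 rows are models.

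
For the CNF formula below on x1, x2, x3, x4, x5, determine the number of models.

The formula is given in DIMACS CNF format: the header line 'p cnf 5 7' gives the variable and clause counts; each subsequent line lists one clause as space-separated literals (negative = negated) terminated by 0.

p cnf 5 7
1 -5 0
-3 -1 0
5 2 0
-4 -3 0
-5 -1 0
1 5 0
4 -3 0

2

There are 2^5 = 32 truth assignments over (x1, x2, x3, x4, x5).
Split on x4. With x4 = True, the clauses containing x4 are satisfied and ¬x4 drops from the rest; 1 of the 2^4 = 16 assignments to the other variables satisfy what remains.
With x4 = False, by the same count on the reduced clause set, 1 assignment works.
Total: 1 + 1 = 2.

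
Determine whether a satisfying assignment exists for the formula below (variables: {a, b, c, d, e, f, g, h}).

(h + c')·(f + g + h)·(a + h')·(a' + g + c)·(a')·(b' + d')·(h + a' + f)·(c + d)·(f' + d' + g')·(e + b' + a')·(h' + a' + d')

(a') alone gives a = 0.
(h') alone gives h = 0.
(c') alone gives c = 0.
(d) alone gives d = 1.
(b') alone gives b = 0.
Try f = 1.
(g') alone gives g = 0.
All clauses hold; e can take either value.
A satisfying assignment: a ↦ 0; b ↦ 0; c ↦ 0; d ↦ 1; e ↦ 0; f ↦ 1; g ↦ 0; h ↦ 0.

Yes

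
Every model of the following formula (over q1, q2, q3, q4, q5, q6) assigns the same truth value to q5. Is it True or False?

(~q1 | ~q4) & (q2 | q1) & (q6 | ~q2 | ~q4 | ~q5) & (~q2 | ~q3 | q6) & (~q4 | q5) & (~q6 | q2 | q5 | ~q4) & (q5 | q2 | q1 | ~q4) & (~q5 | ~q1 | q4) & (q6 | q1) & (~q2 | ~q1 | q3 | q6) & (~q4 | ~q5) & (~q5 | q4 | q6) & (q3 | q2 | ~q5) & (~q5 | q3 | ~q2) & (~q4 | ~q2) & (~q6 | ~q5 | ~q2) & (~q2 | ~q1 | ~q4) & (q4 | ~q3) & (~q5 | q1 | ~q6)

Suppose q5 = 1.
The clause (~q4) is unit, so q4 = 0.
The clause (~q1) is unit, so q1 = 0.
The clause (q2) is unit, so q2 = 1.
The clause (q6) is unit, so q6 = 1.
That conflicts with the unit clause (~q6).
So every satisfying assignment has q5 = False.

False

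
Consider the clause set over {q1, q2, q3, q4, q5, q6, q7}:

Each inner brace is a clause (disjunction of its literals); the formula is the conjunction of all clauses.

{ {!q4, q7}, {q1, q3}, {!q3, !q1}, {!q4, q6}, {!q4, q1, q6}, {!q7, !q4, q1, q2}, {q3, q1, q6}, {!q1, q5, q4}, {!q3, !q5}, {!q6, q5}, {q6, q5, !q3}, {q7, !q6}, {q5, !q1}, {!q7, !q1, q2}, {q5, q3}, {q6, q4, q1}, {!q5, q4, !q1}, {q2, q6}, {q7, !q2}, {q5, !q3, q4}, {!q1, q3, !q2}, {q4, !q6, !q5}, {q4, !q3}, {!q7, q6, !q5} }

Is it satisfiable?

Case q4 = false:
(!q3) alone gives q3 = false.
(q1) alone gives q1 = true.
(q5) alone gives q5 = true.
But (!q5) is also a unit clause — contradiction.
So q4 must be the other value — set q4 = true.
(q7) alone gives q7 = true.
(q6) alone gives q6 = true.
(q5) alone gives q5 = true.
(!q3) alone gives q3 = false.
(q1) alone gives q1 = true.
(q2) alone gives q2 = true.
But (!q2) is also a unit clause — contradiction.
Either choice for q4 ends in contradiction.
No assignment satisfies every clause.

Unsatisfiable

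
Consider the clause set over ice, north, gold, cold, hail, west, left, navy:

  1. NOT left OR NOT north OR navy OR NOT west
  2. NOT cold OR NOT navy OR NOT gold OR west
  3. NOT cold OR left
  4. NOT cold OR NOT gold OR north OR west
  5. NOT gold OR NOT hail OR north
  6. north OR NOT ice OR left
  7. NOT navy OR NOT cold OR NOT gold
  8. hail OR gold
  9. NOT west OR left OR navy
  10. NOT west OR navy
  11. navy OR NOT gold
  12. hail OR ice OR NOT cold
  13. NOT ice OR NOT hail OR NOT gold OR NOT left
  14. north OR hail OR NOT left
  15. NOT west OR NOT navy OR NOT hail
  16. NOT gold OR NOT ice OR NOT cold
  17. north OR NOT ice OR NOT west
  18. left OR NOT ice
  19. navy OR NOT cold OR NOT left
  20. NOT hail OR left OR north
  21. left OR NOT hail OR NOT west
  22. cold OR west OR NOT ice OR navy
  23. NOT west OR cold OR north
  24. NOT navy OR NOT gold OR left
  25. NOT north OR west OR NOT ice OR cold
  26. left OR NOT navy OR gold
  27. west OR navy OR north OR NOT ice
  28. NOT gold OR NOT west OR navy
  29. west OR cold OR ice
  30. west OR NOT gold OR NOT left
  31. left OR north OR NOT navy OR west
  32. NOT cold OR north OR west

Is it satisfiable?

Suppose cold = true.
From the singleton clause (left), left = true.
From the singleton clause (navy), navy = true.
From the singleton clause (NOT gold), gold = false.
From the singleton clause (hail), hail = true.
From the singleton clause (NOT west), west = false.
From the singleton clause (north), north = true.
All clauses hold; ice can take either value.
A satisfying assignment: ice ↦ true; north ↦ true; gold ↦ false; cold ↦ true; hail ↦ true; west ↦ false; left ↦ true; navy ↦ true.

Yes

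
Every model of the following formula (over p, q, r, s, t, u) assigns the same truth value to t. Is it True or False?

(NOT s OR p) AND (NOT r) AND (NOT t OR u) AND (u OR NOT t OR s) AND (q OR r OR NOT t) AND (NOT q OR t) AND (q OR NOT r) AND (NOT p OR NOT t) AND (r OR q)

True

Suppose t = false.
Unit clause (NOT r) forces r = false.
Unit clause (NOT q) forces q = false.
That conflicts with the unit clause (q).
So every satisfying assignment has t = True.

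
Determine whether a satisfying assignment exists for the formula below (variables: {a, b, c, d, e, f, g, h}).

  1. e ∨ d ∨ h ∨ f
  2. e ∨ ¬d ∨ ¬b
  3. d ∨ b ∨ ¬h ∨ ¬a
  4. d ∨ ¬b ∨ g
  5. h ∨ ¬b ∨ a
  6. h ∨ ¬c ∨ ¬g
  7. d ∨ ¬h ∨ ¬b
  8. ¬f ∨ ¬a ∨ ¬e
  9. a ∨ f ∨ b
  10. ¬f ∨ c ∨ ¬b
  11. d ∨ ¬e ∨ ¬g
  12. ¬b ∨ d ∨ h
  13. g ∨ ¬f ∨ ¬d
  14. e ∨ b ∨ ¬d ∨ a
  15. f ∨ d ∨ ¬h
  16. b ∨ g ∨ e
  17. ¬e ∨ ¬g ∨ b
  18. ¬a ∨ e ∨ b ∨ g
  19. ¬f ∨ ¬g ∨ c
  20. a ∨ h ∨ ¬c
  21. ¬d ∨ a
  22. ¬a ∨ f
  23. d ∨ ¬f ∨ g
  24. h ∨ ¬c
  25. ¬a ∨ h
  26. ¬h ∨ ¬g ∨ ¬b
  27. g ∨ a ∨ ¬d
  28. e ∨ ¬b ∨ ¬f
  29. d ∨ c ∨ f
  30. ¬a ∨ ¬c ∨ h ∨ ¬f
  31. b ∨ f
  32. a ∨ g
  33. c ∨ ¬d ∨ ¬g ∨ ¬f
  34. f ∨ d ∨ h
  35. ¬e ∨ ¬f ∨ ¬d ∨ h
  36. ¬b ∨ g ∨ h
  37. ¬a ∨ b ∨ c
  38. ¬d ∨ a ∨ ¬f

Case d = True:
From the singleton clause (a), a = True.
From the singleton clause (f), f = True.
From the singleton clause (¬e), e = False.
From the singleton clause (¬b), b = False.
From the singleton clause (g), g = True.
From the singleton clause (c), c = True.
From the singleton clause (h), h = True.
Every clause now holds.
A satisfying assignment: a=True,  b=False,  c=True,  d=True,  e=False,  f=True,  g=True,  h=True.

Satisfiable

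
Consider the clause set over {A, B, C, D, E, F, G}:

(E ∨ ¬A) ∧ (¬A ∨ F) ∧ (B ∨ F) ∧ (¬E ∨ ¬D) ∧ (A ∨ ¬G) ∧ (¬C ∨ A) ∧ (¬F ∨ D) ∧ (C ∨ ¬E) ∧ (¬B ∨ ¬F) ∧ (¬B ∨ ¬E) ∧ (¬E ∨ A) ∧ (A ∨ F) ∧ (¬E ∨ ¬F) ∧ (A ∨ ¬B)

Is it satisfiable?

Suppose E = False.
From the singleton clause (¬A), A = False.
From the singleton clause (¬G), G = False.
From the singleton clause (¬C), C = False.
From the singleton clause (F), F = True.
From the singleton clause (D), D = True.
From the singleton clause (¬B), B = False.
Every clause now holds.
A satisfying assignment: A: False, B: False, C: False, D: True, E: False, F: True, G: False.

Satisfiable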